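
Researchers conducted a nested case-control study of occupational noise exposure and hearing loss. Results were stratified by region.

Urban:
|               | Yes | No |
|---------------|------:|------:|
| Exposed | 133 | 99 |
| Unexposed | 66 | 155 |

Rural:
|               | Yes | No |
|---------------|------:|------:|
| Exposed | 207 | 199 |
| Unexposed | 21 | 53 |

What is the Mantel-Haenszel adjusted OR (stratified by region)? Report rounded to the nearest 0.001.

OR_MH = Σ(aᵢdᵢ/nᵢ) / Σ(bᵢcᵢ/nᵢ), where nᵢ is the stratum total.
Stratum 1 (Urban): n = 453; a·d/n = 133·155/453 = 45.5077; b·c/n = 99·66/453 = 14.4238
Stratum 2 (Rural): n = 480; a·d/n = 207·53/480 = 22.8562; b·c/n = 199·21/480 = 8.7063
OR_MH = (45.5077 + 22.8562) / (14.4238 + 8.7063) = 68.3640 / 23.1301 = 2.95563

2.956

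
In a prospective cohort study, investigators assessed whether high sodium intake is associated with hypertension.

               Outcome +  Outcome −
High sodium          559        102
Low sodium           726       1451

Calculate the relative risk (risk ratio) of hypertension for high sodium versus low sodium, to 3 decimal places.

Cells: a = 559, b = 102, c = 726, d = 1451.
Risk in exposed = 559/661 = 0.84569; risk in unexposed = 726/2177 = 0.33349.
RR = 0.84569 / 0.33349 = 2.53590
The risk among the exposed is 2.54 times that among the unexposed.

2.536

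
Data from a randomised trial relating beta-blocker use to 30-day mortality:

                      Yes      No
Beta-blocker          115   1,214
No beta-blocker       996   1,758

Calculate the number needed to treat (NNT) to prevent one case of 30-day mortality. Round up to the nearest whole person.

4

Risk in treated group = 115/1329 = 0.08653; risk in control = 996/2754 = 0.36166.
Absolute risk reduction = 0.36166 − 0.08653 = 0.27512
NNT = 1 / ARR = 1 / 0.27512 = 3.635 → round up → 4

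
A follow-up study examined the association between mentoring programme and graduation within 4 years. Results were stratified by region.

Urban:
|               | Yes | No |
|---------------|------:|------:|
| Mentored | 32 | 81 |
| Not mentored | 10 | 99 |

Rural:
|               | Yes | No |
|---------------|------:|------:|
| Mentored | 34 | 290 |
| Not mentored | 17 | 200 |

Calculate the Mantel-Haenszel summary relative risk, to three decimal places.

1.922

RR_MH = Σ(aᵢ·n₀ᵢ/nᵢ) / Σ(cᵢ·n₁ᵢ/nᵢ), with n₁ᵢ = aᵢ+bᵢ (exposed), n₀ᵢ = cᵢ+dᵢ (unexposed), nᵢ = n₁ᵢ+n₀ᵢ.
Stratum 1 (Urban): n₁ = 113, n₀ = 109, n = 222; a·n₀/n = 32·109/222 = 15.7117; c·n₁/n = 10·113/222 = 5.0901
Stratum 2 (Rural): n₁ = 324, n₀ = 217, n = 541; a·n₀/n = 34·217/541 = 13.6377; c·n₁/n = 17·324/541 = 10.1811
RR_MH = (15.7117 + 13.6377) / (5.0901 + 10.1811) = 29.3494 / 15.2712 = 1.92188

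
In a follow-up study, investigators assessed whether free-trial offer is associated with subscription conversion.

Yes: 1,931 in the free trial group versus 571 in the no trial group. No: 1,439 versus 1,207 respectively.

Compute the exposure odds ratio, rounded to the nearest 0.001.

From the description: a = 1931, b = 1439, c = 571, d = 1207.
OR = (a·d)/(b·c) = (1931 × 1207) / (1439 × 571) = 2330717 / 821669 = 2.83656
The odds of subscription conversion are about 2.84 times as high in the free trial group.

2.837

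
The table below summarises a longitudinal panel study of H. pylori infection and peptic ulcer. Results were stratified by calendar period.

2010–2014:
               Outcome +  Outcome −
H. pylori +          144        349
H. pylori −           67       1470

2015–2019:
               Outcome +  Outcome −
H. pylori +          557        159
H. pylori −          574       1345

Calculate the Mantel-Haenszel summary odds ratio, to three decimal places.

8.419

OR_MH = Σ(aᵢdᵢ/nᵢ) / Σ(bᵢcᵢ/nᵢ), where nᵢ is the stratum total.
Stratum 1 (2010–2014): n = 2030; a·d/n = 144·1470/2030 = 104.2759; b·c/n = 349·67/2030 = 11.5187
Stratum 2 (2015–2019): n = 2635; a·d/n = 557·1345/2635 = 284.3131; b·c/n = 159·574/2635 = 34.6361
OR_MH = (104.2759 + 284.3131) / (11.5187 + 34.6361) = 388.5890 / 46.1548 = 8.41926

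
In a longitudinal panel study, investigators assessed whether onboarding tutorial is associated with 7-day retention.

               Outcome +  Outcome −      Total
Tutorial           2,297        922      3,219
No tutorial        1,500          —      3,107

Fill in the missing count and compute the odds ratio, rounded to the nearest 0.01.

2.67

The missing cell is in the unexposed row: 3107 − 1500 = 1607.
So a = 2297, b = 922, c = 1500, d = 1607.
OR = (a·d)/(b·c) = (2297 × 1607) / (922 × 1500) = 3691279 / 1383000 = 2.66904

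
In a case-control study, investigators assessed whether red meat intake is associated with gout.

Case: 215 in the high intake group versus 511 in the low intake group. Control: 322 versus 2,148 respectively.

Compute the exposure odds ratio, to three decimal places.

2.807

From the description: a = 215, b = 322, c = 511, d = 2148.
OR = (a·d)/(b·c) = (215 × 2148) / (322 × 511) = 461820 / 164542 = 2.80670
The odds of gout are about 2.81 times as high in the high intake group.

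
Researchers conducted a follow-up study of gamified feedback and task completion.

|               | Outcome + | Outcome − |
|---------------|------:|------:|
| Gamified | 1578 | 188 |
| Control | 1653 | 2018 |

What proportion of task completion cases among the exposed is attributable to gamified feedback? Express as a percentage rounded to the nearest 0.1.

49.6

Cells: a = 1578, b = 188, c = 1653, d = 2018.
Risk in exposed = 1578/1766 = 0.89354; risk in unexposed = 1653/3671 = 0.45029.
RR = 0.89354/0.45029 = 1.98439
AR% = (RR − 1)/RR × 100 = (1.98439 − 1)/1.98439 × 100 = 49.6068%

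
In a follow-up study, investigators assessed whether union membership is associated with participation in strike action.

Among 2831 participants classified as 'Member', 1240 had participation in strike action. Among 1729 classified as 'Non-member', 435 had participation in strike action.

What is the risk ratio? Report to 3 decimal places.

1.741

From the description: a = 1240, b = 1591, c = 435, d = 1294.
Risk in exposed = 1240/2831 = 0.43801; risk in unexposed = 435/1729 = 0.25159.
RR = 0.43801 / 0.25159 = 1.74096
The risk among the exposed is 1.74 times that among the unexposed.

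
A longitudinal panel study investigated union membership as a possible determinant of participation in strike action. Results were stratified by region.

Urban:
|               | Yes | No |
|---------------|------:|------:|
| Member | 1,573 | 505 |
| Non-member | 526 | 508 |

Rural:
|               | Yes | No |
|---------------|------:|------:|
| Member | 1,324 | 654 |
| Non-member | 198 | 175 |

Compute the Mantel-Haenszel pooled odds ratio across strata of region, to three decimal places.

OR_MH = Σ(aᵢdᵢ/nᵢ) / Σ(bᵢcᵢ/nᵢ), where nᵢ is the stratum total.
Stratum 1 (Urban): n = 3112; a·d/n = 1573·508/3112 = 256.7751; b·c/n = 505·526/3112 = 85.3567
Stratum 2 (Rural): n = 2351; a·d/n = 1324·175/2351 = 98.5538; b·c/n = 654·198/2351 = 55.0795
OR_MH = (256.7751 + 98.5538) / (85.3567 + 55.0795) = 355.3289 / 140.4362 = 2.53018

2.530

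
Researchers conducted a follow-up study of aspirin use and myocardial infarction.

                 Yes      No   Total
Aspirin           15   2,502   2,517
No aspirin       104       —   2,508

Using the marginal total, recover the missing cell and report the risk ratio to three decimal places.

0.144

The missing cell is in the unexposed row: 2508 − 104 = 2404.
So a = 15, b = 2502, c = 104, d = 2404.
RR = [a/(a+b)] / [c/(c+d)] = (15/2517) / (104/2508) = 0.00596/0.04147 = 0.14372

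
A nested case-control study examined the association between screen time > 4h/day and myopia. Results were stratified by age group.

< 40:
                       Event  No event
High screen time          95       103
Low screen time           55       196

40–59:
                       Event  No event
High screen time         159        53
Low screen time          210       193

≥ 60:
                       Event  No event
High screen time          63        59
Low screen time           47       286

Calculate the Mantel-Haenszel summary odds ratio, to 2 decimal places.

3.56

OR_MH = Σ(aᵢdᵢ/nᵢ) / Σ(bᵢcᵢ/nᵢ), where nᵢ is the stratum total.
Stratum 1 (< 40): n = 449; a·d/n = 95·196/449 = 41.4699; b·c/n = 103·55/449 = 12.6169
Stratum 2 (40–59): n = 615; a·d/n = 159·193/615 = 49.8976; b·c/n = 53·210/615 = 18.0976
Stratum 3 (≥ 60): n = 455; a·d/n = 63·286/455 = 39.6000; b·c/n = 59·47/455 = 6.0945
OR_MH = (41.4699 + 49.8976 + 39.6000) / (12.6169 + 18.0976 + 6.0945) = 130.9675 / 36.8090 = 3.55803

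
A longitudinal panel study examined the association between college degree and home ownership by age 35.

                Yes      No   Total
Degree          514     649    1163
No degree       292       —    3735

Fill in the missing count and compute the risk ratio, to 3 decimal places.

5.653

The missing cell is in the unexposed row: 3735 − 292 = 3443.
So a = 514, b = 649, c = 292, d = 3443.
RR = [a/(a+b)] / [c/(c+d)] = (514/1163) / (292/3735) = 0.44196/0.07818 = 5.65316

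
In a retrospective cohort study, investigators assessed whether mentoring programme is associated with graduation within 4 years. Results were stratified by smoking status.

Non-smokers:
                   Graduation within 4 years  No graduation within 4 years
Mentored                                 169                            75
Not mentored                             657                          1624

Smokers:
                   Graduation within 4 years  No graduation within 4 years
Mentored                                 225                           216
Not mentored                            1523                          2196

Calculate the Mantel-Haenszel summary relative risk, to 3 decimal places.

1.573

RR_MH = Σ(aᵢ·n₀ᵢ/nᵢ) / Σ(cᵢ·n₁ᵢ/nᵢ), with n₁ᵢ = aᵢ+bᵢ (exposed), n₀ᵢ = cᵢ+dᵢ (unexposed), nᵢ = n₁ᵢ+n₀ᵢ.
Stratum 1 (Non-smokers): n₁ = 244, n₀ = 2281, n = 2525; a·n₀/n = 169·2281/2525 = 152.6689; c·n₁/n = 657·244/2525 = 63.4883
Stratum 2 (Smokers): n₁ = 441, n₀ = 3719, n = 4160; a·n₀/n = 225·3719/4160 = 201.1478; c·n₁/n = 1523·441/4160 = 161.4526
RR_MH = (152.6689 + 201.1478) / (63.4883 + 161.4526) = 353.8167 / 224.9410 = 1.57293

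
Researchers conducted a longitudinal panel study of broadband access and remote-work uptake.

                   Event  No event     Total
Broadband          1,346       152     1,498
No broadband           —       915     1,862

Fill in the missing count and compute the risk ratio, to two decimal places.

1.77

The missing cell is in the unexposed row: 1862 − 915 = 947.
So a = 1346, b = 152, c = 947, d = 915.
RR = [a/(a+b)] / [c/(c+d)] = (1346/1498) / (947/1862) = 0.89853/0.50859 = 1.76670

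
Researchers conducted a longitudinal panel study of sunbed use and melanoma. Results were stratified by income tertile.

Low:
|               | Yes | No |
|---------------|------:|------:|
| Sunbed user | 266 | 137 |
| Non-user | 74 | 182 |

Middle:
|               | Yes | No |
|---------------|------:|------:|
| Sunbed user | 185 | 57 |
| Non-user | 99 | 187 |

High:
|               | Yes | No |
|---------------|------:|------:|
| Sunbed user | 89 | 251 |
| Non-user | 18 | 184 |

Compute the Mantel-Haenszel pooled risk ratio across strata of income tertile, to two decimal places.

RR_MH = Σ(aᵢ·n₀ᵢ/nᵢ) / Σ(cᵢ·n₁ᵢ/nᵢ), with n₁ᵢ = aᵢ+bᵢ (exposed), n₀ᵢ = cᵢ+dᵢ (unexposed), nᵢ = n₁ᵢ+n₀ᵢ.
Stratum 1 (Low): n₁ = 403, n₀ = 256, n = 659; a·n₀/n = 266·256/659 = 103.3323; c·n₁/n = 74·403/659 = 45.2534
Stratum 2 (Middle): n₁ = 242, n₀ = 286, n = 528; a·n₀/n = 185·286/528 = 100.2083; c·n₁/n = 99·242/528 = 45.3750
Stratum 3 (High): n₁ = 340, n₀ = 202, n = 542; a·n₀/n = 89·202/542 = 33.1697; c·n₁/n = 18·340/542 = 11.2915
RR_MH = (103.3323 + 100.2083 + 33.1697) / (45.2534 + 45.3750 + 11.2915) = 236.7104 / 101.9199 = 2.32251

2.32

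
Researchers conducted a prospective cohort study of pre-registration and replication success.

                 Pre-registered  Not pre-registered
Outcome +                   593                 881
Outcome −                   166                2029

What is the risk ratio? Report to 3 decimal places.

2.581

Reading the table with exposure as columns: a = 593 (Pre-registered, case), b = 166 (Pre-registered, non-case), c = 881 (Not pre-registered, case), d = 2029.
Risk in exposed = 593/759 = 0.78129; risk in unexposed = 881/2910 = 0.30275.
RR = 0.78129 / 0.30275 = 2.58066
The risk among the exposed is 2.58 times that among the unexposed.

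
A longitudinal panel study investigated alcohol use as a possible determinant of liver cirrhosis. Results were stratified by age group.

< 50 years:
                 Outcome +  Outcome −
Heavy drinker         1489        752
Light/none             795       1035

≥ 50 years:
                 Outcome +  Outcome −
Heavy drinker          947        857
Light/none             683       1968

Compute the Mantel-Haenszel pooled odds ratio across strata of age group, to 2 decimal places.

OR_MH = Σ(aᵢdᵢ/nᵢ) / Σ(bᵢcᵢ/nᵢ), where nᵢ is the stratum total.
Stratum 1 (< 50 years): n = 4071; a·d/n = 1489·1035/4071 = 378.5593; b·c/n = 752·795/4071 = 146.8534
Stratum 2 (≥ 50 years): n = 4455; a·d/n = 947·1968/4455 = 418.3380; b·c/n = 857·683/4455 = 131.3874
OR_MH = (378.5593 + 418.3380) / (146.8534 + 131.3874) = 796.8974 / 278.2408 = 2.86406

2.86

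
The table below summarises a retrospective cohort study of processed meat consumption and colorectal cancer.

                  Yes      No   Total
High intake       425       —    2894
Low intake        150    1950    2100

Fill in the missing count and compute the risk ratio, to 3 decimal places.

The missing cell is in the exposed row: 2894 − 425 = 2469.
So a = 425, b = 2469, c = 150, d = 1950.
RR = [a/(a+b)] / [c/(c+d)] = (425/2894) / (150/2100) = 0.14686/0.07143 = 2.05598

2.056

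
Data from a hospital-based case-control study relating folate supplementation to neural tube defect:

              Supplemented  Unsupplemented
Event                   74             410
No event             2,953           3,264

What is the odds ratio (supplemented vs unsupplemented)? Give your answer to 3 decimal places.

0.199

Reading the table with exposure as columns: a = 74 (Supplemented, case), b = 2953 (Supplemented, non-case), c = 410 (Unsupplemented, case), d = 3264.
OR = (a·d)/(b·c) = (74 × 3264) / (2953 × 410) = 241536 / 1210730 = 0.19950
Exposure is associated with lower odds of neural tube defect (OR = 0.20 < 1).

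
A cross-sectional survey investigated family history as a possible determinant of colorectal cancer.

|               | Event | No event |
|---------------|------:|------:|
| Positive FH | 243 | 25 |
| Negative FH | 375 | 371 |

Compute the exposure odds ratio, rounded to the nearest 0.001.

Cells: a = 243, b = 25, c = 375, d = 371.
OR = (a·d)/(b·c) = (243 × 371) / (25 × 375) = 90153 / 9375 = 9.61632
The odds of colorectal cancer are about 9.62 times as high in the positive fh group.

9.616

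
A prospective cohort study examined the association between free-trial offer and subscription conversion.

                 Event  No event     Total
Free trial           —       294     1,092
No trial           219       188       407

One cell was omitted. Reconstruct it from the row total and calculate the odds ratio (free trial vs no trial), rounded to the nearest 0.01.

The missing cell is in the exposed row: 1092 − 294 = 798.
So a = 798, b = 294, c = 219, d = 188.
OR = (a·d)/(b·c) = (798 × 188) / (294 × 219) = 150024 / 64386 = 2.33007

2.33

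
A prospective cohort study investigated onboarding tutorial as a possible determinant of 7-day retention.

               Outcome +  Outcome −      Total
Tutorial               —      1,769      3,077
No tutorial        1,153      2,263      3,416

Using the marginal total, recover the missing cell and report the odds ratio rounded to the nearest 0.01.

The missing cell is in the exposed row: 3077 − 1769 = 1308.
So a = 1308, b = 1769, c = 1153, d = 2263.
OR = (a·d)/(b·c) = (1308 × 2263) / (1769 × 1153) = 2960004 / 2039657 = 1.45123

1.45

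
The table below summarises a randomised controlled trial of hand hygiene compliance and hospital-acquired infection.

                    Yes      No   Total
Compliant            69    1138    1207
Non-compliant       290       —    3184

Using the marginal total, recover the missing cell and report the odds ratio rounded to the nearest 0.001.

0.605

The missing cell is in the unexposed row: 3184 − 290 = 2894.
So a = 69, b = 1138, c = 290, d = 2894.
OR = (a·d)/(b·c) = (69 × 2894) / (1138 × 290) = 199686 / 330020 = 0.60507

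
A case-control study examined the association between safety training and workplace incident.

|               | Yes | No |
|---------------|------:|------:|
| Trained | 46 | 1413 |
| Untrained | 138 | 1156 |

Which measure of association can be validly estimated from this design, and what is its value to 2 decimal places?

0.27

Cells: a = 46, b = 1413, c = 138, d = 1156.
This is a case-control study: participants were sampled on outcome status, so risks in the source population cannot be estimated directly — relative risk is not valid here. The odds ratio is the appropriate measure.
OR = (a·d)/(b·c) = (46 × 1156) / (1413 × 138) = 53176 / 194994 = 0.27271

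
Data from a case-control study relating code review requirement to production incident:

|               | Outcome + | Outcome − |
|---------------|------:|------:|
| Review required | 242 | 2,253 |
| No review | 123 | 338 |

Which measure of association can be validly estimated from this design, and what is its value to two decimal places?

Cells: a = 242, b = 2253, c = 123, d = 338.
This is a case-control study: participants were sampled on outcome status, so risks in the source population cannot be estimated directly — relative risk is not valid here. The odds ratio is the appropriate measure.
OR = (a·d)/(b·c) = (242 × 338) / (2253 × 123) = 81796 / 277119 = 0.29517

0.30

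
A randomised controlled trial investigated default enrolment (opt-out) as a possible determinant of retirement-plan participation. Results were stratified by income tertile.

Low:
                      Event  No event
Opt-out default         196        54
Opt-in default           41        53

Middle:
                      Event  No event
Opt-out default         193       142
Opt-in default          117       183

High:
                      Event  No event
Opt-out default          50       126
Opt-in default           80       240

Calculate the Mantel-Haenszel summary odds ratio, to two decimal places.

OR_MH = Σ(aᵢdᵢ/nᵢ) / Σ(bᵢcᵢ/nᵢ), where nᵢ is the stratum total.
Stratum 1 (Low): n = 344; a·d/n = 196·53/344 = 30.1977; b·c/n = 54·41/344 = 6.4360
Stratum 2 (Middle): n = 635; a·d/n = 193·183/635 = 55.6205; b·c/n = 142·117/635 = 26.1638
Stratum 3 (High): n = 496; a·d/n = 50·240/496 = 24.1935; b·c/n = 126·80/496 = 20.3226
OR_MH = (30.1977 + 55.6205 + 24.1935) / (6.4360 + 26.1638 + 20.3226) = 110.0117 / 52.9224 = 2.07874

2.08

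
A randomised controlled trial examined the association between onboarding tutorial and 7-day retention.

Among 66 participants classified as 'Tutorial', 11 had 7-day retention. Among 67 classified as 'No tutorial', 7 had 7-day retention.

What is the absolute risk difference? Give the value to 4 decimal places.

0.0622

From the description: a = 11, b = 55, c = 7, d = 60.
Risk in exposed = 11/66 = 0.166667; risk in unexposed = 7/67 = 0.104478.
Risk difference = 0.166667 − 0.104478 = 0.062189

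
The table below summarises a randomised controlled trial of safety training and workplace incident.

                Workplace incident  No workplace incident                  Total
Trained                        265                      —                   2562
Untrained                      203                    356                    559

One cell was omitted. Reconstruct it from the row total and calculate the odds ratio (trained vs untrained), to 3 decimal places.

0.202

The missing cell is in the exposed row: 2562 − 265 = 2297.
So a = 265, b = 2297, c = 203, d = 356.
OR = (a·d)/(b·c) = (265 × 356) / (2297 × 203) = 94340 / 466291 = 0.20232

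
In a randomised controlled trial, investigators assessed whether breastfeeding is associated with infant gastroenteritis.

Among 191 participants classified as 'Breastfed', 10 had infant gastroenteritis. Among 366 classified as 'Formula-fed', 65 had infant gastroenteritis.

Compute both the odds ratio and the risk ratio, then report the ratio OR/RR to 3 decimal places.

0.868

From the description: a = 10, b = 181, c = 65, d = 301.
OR = (10·301)/(181·65) = 3010/11765 = 0.25584
Risk in exposed = 10/191 = 0.05236; risk in unexposed = 65/366 = 0.17760; RR = 0.29480
OR/RR = 0.25584 / 0.29480 = 0.86784
The outcome is not rare, so the OR lies further from 1 than the RR.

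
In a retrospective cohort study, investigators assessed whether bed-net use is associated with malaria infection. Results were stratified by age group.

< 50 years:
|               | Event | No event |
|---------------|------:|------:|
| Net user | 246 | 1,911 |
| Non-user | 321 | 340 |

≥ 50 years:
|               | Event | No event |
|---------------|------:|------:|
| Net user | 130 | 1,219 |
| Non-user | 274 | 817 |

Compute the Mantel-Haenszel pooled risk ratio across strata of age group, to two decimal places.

RR_MH = Σ(aᵢ·n₀ᵢ/nᵢ) / Σ(cᵢ·n₁ᵢ/nᵢ), with n₁ᵢ = aᵢ+bᵢ (exposed), n₀ᵢ = cᵢ+dᵢ (unexposed), nᵢ = n₁ᵢ+n₀ᵢ.
Stratum 1 (< 50 years): n₁ = 2157, n₀ = 661, n = 2818; a·n₀/n = 246·661/2818 = 57.7026; c·n₁/n = 321·2157/2818 = 245.7051
Stratum 2 (≥ 50 years): n₁ = 1349, n₀ = 1091, n = 2440; a·n₀/n = 130·1091/2440 = 58.1270; c·n₁/n = 274·1349/2440 = 151.4861
RR_MH = (57.7026 + 58.1270) / (245.7051 + 151.4861) = 115.8297 / 397.1912 = 0.29162

0.29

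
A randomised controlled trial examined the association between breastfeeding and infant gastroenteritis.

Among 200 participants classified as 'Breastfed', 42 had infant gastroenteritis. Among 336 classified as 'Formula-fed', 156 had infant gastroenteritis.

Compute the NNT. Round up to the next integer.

4

Risk in treated group = 42/200 = 0.21000; risk in control = 156/336 = 0.46429.
Absolute risk reduction = 0.46429 − 0.21000 = 0.25429
NNT = 1 / ARR = 1 / 0.25429 = 3.933 → round up → 4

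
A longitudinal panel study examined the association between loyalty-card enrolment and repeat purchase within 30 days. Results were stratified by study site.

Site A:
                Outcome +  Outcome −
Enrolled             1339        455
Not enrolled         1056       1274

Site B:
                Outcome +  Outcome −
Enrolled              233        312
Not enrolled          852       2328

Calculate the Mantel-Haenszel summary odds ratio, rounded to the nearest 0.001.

2.977

OR_MH = Σ(aᵢdᵢ/nᵢ) / Σ(bᵢcᵢ/nᵢ), where nᵢ is the stratum total.
Stratum 1 (Site A): n = 4124; a·d/n = 1339·1274/4124 = 413.6484; b·c/n = 455·1056/4124 = 116.5082
Stratum 2 (Site B): n = 3725; a·d/n = 233·2328/3725 = 145.6172; b·c/n = 312·852/3725 = 71.3621
OR_MH = (413.6484 + 145.6172) / (116.5082 + 71.3621) = 559.2656 / 187.8704 = 2.97687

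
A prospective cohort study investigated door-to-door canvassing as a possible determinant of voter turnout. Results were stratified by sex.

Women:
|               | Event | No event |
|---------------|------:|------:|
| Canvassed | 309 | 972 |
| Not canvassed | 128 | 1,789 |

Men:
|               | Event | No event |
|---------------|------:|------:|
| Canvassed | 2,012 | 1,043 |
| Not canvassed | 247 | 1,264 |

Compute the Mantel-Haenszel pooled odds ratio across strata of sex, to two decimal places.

7.66

OR_MH = Σ(aᵢdᵢ/nᵢ) / Σ(bᵢcᵢ/nᵢ), where nᵢ is the stratum total.
Stratum 1 (Women): n = 3198; a·d/n = 309·1789/3198 = 172.8583; b·c/n = 972·128/3198 = 38.9043
Stratum 2 (Men): n = 4566; a·d/n = 2012·1264/4566 = 556.9794; b·c/n = 1043·247/4566 = 56.4216
OR_MH = (172.8583 + 556.9794) / (38.9043 + 56.4216) = 729.8378 / 95.3259 = 7.65624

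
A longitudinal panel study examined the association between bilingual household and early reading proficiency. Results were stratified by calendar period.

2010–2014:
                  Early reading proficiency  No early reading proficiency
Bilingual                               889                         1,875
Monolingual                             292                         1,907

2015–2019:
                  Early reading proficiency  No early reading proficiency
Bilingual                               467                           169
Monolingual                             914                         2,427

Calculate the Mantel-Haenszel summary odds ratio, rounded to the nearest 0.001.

4.201

OR_MH = Σ(aᵢdᵢ/nᵢ) / Σ(bᵢcᵢ/nᵢ), where nᵢ is the stratum total.
Stratum 1 (2010–2014): n = 4963; a·d/n = 889·1907/4963 = 341.5924; b·c/n = 1875·292/4963 = 110.3163
Stratum 2 (2015–2019): n = 3977; a·d/n = 467·2427/3977 = 284.9909; b·c/n = 169·914/3977 = 38.8398
OR_MH = (341.5924 + 284.9909) / (110.3163 + 38.8398) = 626.5833 / 149.1562 = 4.20085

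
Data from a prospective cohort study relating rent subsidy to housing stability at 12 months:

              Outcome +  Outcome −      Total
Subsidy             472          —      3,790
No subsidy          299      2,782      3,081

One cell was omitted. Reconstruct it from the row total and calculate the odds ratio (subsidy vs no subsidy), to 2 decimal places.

The missing cell is in the exposed row: 3790 − 472 = 3318.
So a = 472, b = 3318, c = 299, d = 2782.
OR = (a·d)/(b·c) = (472 × 2782) / (3318 × 299) = 1313104 / 992082 = 1.32358

1.32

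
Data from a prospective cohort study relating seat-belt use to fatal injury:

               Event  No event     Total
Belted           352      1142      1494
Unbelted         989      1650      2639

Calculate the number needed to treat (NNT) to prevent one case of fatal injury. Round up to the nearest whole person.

Risk in treated group = 352/1494 = 0.23561; risk in control = 989/2639 = 0.37476.
Absolute risk reduction = 0.37476 − 0.23561 = 0.13915
NNT = 1 / ARR = 1 / 0.13915 = 7.186 → round up → 8

8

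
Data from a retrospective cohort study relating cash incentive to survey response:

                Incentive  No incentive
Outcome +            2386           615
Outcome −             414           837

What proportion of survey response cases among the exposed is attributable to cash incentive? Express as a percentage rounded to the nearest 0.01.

Reading the table with exposure as columns: a = 2386 (Incentive, case), b = 414 (Incentive, non-case), c = 615 (No incentive, case), d = 837.
Risk in exposed = 2386/2800 = 0.85214; risk in unexposed = 615/1452 = 0.42355.
RR = 0.85214/0.42355 = 2.01189
AR% = (RR − 1)/RR × 100 = (2.01189 − 1)/2.01189 × 100 = 50.2955%

50.30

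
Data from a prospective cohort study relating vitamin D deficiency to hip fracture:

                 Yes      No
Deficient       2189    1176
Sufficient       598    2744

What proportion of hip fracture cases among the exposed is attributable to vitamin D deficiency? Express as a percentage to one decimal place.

Cells: a = 2189, b = 1176, c = 598, d = 2744.
Risk in exposed = 2189/3365 = 0.65052; risk in unexposed = 598/3342 = 0.17893.
RR = 0.65052/0.17893 = 3.63552
AR% = (RR − 1)/RR × 100 = (3.63552 − 1)/3.63552 × 100 = 72.4936%

72.5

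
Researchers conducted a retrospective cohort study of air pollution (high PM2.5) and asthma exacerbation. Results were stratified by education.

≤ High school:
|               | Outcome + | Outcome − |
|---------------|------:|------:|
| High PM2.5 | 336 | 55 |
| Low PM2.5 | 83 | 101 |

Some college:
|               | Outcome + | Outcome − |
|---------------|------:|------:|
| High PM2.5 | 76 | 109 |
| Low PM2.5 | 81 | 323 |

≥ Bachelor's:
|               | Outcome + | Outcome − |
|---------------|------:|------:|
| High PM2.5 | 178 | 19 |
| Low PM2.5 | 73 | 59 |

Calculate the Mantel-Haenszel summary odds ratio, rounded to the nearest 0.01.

OR_MH = Σ(aᵢdᵢ/nᵢ) / Σ(bᵢcᵢ/nᵢ), where nᵢ is the stratum total.
Stratum 1 (≤ High school): n = 575; a·d/n = 336·101/575 = 59.0191; b·c/n = 55·83/575 = 7.9391
Stratum 2 (Some college): n = 589; a·d/n = 76·323/589 = 41.6774; b·c/n = 109·81/589 = 14.9898
Stratum 3 (≥ Bachelor's): n = 329; a·d/n = 178·59/329 = 31.9210; b·c/n = 19·73/329 = 4.2158
OR_MH = (59.0191 + 41.6774 + 31.9210) / (7.9391 + 14.9898 + 4.2158) = 132.6175 / 27.1447 = 4.88557

4.89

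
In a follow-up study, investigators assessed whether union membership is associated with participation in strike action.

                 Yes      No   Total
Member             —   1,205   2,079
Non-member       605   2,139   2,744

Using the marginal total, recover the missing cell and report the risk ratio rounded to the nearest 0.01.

The missing cell is in the exposed row: 2079 − 1205 = 874.
So a = 874, b = 1205, c = 605, d = 2139.
RR = [a/(a+b)] / [c/(c+d)] = (874/2079) / (605/2744) = 0.42039/0.22048 = 1.90671

1.91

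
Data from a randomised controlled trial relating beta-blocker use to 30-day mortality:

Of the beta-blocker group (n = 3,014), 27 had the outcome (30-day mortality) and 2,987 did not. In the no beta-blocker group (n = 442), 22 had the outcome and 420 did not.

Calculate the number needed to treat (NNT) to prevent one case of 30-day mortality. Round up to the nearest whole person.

Risk in treated group = 27/3014 = 0.00896; risk in control = 22/442 = 0.04977.
Absolute risk reduction = 0.04977 − 0.00896 = 0.04082
NNT = 1 / ARR = 1 / 0.04082 = 24.500 → round up → 25

25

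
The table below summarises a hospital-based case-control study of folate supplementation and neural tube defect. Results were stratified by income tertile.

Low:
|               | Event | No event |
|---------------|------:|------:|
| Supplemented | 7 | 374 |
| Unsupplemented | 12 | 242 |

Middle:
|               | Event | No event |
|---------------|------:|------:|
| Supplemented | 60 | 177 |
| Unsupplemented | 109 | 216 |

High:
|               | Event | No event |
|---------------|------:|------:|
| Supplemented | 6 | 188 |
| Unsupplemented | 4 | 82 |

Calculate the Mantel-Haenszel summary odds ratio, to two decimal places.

0.62

OR_MH = Σ(aᵢdᵢ/nᵢ) / Σ(bᵢcᵢ/nᵢ), where nᵢ is the stratum total.
Stratum 1 (Low): n = 635; a·d/n = 7·242/635 = 2.6677; b·c/n = 374·12/635 = 7.0677
Stratum 2 (Middle): n = 562; a·d/n = 60·216/562 = 23.0605; b·c/n = 177·109/562 = 34.3292
Stratum 3 (High): n = 280; a·d/n = 6·82/280 = 1.7571; b·c/n = 188·4/280 = 2.6857
OR_MH = (2.6677 + 23.0605 + 1.7571) / (7.0677 + 34.3292 + 2.6857) = 27.4854 / 44.0826 = 0.62350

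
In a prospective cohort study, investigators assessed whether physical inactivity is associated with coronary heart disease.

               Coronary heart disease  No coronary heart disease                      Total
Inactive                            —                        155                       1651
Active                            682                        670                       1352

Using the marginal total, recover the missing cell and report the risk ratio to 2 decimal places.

The missing cell is in the exposed row: 1651 − 155 = 1496.
So a = 1496, b = 155, c = 682, d = 670.
RR = [a/(a+b)] / [c/(c+d)] = (1496/1651) / (682/1352) = 0.90612/0.50444 = 1.79629

1.80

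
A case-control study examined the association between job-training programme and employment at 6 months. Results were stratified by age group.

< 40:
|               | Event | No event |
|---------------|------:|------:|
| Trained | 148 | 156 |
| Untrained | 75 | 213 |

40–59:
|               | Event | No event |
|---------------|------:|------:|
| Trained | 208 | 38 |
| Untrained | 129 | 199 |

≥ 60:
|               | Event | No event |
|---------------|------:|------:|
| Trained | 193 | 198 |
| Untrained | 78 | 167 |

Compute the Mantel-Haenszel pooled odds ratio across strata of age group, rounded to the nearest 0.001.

3.348

OR_MH = Σ(aᵢdᵢ/nᵢ) / Σ(bᵢcᵢ/nᵢ), where nᵢ is the stratum total.
Stratum 1 (< 40): n = 592; a·d/n = 148·213/592 = 53.2500; b·c/n = 156·75/592 = 19.7635
Stratum 2 (40–59): n = 574; a·d/n = 208·199/574 = 72.1115; b·c/n = 38·129/574 = 8.5401
Stratum 3 (≥ 60): n = 636; a·d/n = 193·167/636 = 50.6777; b·c/n = 198·78/636 = 24.2830
OR_MH = (53.2500 + 72.1115 + 50.6777) / (19.7635 + 8.5401 + 24.2830) = 176.0392 / 52.5866 = 3.34760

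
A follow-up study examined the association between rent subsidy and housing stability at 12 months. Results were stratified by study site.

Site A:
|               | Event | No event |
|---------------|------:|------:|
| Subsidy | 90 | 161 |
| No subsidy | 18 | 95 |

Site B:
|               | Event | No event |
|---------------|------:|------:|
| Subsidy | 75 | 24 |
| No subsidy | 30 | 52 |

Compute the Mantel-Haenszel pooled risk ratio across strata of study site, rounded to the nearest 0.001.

2.148

RR_MH = Σ(aᵢ·n₀ᵢ/nᵢ) / Σ(cᵢ·n₁ᵢ/nᵢ), with n₁ᵢ = aᵢ+bᵢ (exposed), n₀ᵢ = cᵢ+dᵢ (unexposed), nᵢ = n₁ᵢ+n₀ᵢ.
Stratum 1 (Site A): n₁ = 251, n₀ = 113, n = 364; a·n₀/n = 90·113/364 = 27.9396; c·n₁/n = 18·251/364 = 12.4121
Stratum 2 (Site B): n₁ = 99, n₀ = 82, n = 181; a·n₀/n = 75·82/181 = 33.9779; c·n₁/n = 30·99/181 = 16.4088
RR_MH = (27.9396 + 33.9779) / (12.4121 + 16.4088) = 61.9175 / 28.8209 = 2.14835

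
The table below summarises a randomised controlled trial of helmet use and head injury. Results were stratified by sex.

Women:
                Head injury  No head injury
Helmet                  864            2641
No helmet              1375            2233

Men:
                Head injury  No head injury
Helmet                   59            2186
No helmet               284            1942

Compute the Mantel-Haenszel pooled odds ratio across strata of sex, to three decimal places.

0.457

OR_MH = Σ(aᵢdᵢ/nᵢ) / Σ(bᵢcᵢ/nᵢ), where nᵢ is the stratum total.
Stratum 1 (Women): n = 7113; a·d/n = 864·2233/7113 = 271.2375; b·c/n = 2641·1375/7113 = 510.5265
Stratum 2 (Men): n = 4471; a·d/n = 59·1942/4471 = 25.6269; b·c/n = 2186·284/4471 = 138.8557
OR_MH = (271.2375 + 25.6269) / (510.5265 + 138.8557) = 296.8644 / 649.3822 = 0.45715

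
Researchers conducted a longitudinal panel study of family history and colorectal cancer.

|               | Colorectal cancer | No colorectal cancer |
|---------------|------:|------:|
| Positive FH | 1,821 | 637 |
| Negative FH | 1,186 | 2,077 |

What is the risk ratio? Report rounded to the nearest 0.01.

Cells: a = 1821, b = 637, c = 1186, d = 2077.
Risk in exposed = 1821/2458 = 0.74085; risk in unexposed = 1186/3263 = 0.36347.
RR = 0.74085 / 0.36347 = 2.03826
The risk among the exposed is 2.04 times that among the unexposed.

2.04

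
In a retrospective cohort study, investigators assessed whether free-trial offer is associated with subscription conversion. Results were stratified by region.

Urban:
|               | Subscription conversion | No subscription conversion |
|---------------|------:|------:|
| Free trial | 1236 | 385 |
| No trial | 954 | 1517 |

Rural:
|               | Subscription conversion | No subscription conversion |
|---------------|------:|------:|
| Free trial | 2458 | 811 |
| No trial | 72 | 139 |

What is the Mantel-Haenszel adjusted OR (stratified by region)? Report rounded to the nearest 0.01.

OR_MH = Σ(aᵢdᵢ/nᵢ) / Σ(bᵢcᵢ/nᵢ), where nᵢ is the stratum total.
Stratum 1 (Urban): n = 4092; a·d/n = 1236·1517/4092 = 458.2141; b·c/n = 385·954/4092 = 89.7581
Stratum 2 (Rural): n = 3480; a·d/n = 2458·139/3480 = 98.1787; b·c/n = 811·72/3480 = 16.7793
OR_MH = (458.2141 + 98.1787) / (89.7581 + 16.7793) = 556.3928 / 106.5374 = 5.22251

5.22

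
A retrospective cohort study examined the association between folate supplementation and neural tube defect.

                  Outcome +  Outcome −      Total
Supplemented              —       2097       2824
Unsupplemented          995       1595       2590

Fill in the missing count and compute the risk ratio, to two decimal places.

0.67

The missing cell is in the exposed row: 2824 − 2097 = 727.
So a = 727, b = 2097, c = 995, d = 1595.
RR = [a/(a+b)] / [c/(c+d)] = (727/2824) / (995/2590) = 0.25744/0.38417 = 0.67011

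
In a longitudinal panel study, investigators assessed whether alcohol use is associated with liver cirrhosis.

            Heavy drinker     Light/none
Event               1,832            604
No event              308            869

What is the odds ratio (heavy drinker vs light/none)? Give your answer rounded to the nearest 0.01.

Reading the table with exposure as columns: a = 1832 (Heavy drinker, case), b = 308 (Heavy drinker, non-case), c = 604 (Light/none, case), d = 869.
OR = (a·d)/(b·c) = (1832 × 869) / (308 × 604) = 1592008 / 186032 = 8.55771
The odds of liver cirrhosis are about 8.56 times as high in the heavy drinker group.

8.56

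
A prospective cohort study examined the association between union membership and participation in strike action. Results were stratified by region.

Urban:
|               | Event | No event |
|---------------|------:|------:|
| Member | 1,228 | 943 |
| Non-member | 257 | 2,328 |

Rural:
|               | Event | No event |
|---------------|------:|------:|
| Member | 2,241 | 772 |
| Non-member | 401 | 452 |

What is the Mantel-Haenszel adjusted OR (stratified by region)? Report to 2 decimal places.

OR_MH = Σ(aᵢdᵢ/nᵢ) / Σ(bᵢcᵢ/nᵢ), where nᵢ is the stratum total.
Stratum 1 (Urban): n = 4756; a·d/n = 1228·2328/4756 = 601.0900; b·c/n = 943·257/4756 = 50.9569
Stratum 2 (Rural): n = 3866; a·d/n = 2241·452/3866 = 262.0103; b·c/n = 772·401/3866 = 80.0755
OR_MH = (601.0900 + 262.0103) / (50.9569 + 80.0755) = 863.1003 / 131.0324 = 6.58692

6.59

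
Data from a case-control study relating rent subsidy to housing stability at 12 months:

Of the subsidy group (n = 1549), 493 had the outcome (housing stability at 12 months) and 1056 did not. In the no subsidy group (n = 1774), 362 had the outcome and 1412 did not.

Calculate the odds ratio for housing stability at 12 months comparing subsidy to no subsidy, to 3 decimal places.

1.821

From the description: a = 493, b = 1056, c = 362, d = 1412.
OR = (a·d)/(b·c) = (493 × 1412) / (1056 × 362) = 696116 / 382272 = 1.82100
The odds of housing stability at 12 months are about 1.82 times as high in the subsidy group.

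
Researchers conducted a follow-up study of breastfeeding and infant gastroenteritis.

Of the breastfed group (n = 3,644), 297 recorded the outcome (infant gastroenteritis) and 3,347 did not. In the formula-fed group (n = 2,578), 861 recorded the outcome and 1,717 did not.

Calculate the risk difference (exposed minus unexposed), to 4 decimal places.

From the description: a = 297, b = 3347, c = 861, d = 1717.
Risk in exposed = 297/3644 = 0.081504; risk in unexposed = 861/2578 = 0.333980.
Risk difference = 0.081504 − 0.333980 = -0.252476

-0.2525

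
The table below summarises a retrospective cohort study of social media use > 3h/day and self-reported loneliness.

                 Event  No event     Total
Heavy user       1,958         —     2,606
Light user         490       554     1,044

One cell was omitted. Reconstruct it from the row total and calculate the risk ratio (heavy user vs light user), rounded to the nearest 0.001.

The missing cell is in the exposed row: 2606 − 1958 = 648.
So a = 1958, b = 648, c = 490, d = 554.
RR = [a/(a+b)] / [c/(c+d)] = (1958/2606) / (490/1044) = 0.75134/0.46935 = 1.60082

1.601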